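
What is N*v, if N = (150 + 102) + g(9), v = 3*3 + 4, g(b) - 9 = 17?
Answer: 3614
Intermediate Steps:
g(b) = 26 (g(b) = 9 + 17 = 26)
v = 13 (v = 9 + 4 = 13)
N = 278 (N = (150 + 102) + 26 = 252 + 26 = 278)
N*v = 278*13 = 3614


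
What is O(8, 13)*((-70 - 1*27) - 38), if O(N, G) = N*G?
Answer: -14040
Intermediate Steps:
O(N, G) = G*N
O(8, 13)*((-70 - 1*27) - 38) = (13*8)*((-70 - 1*27) - 38) = 104*((-70 - 27) - 38) = 104*(-97 - 38) = 104*(-135) = -14040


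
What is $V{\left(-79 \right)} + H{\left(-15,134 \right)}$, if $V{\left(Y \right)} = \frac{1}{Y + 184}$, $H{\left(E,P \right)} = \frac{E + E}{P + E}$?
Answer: $- \frac{433}{1785} \approx -0.24258$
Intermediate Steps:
$H{\left(E,P \right)} = \frac{2 E}{E + P}$
$V{\left(Y \right)} = \frac{1}{184 + Y}$
$V{\left(-79 \right)} + H{\left(-15,134 \right)} = \frac{1}{184 - 79} + 2 \left(-15\right) \frac{1}{-15 + 134} = \frac{1}{105} + 2 \left(-15\right) \frac{1}{119} = \frac{1}{105} - \frac{30}{119} = - \frac{433}{1785}$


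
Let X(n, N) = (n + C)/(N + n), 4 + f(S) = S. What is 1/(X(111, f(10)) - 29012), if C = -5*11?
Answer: -117/3394348 ≈ -3.4469e-5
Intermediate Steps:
C = -55
f(S) = -4 + S
X(n, N) = (-55 + n)/(N + n) (X(n, N) = (n - 55)/(N + n) = (-55 + n)/(N + n))
1/(X(111, f(10)) - 29012) = 1/((-55 + 111)/((-4 + 10) + 111) - 29012) = 1/(56/(6 + 111) - 29012) = 1/(56/117 - 29012) = 1/(-3394348/117) = -117/3394348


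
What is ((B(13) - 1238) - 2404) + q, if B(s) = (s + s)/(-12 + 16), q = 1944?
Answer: -3383/2 ≈ -1691.5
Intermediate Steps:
B(s) = s/2 (B(s) = (2*s)/4 = (2*s)*(¼) = s/2)
((B(13) - 1238) - 2404) + q = (((½)*13 - 1238) - 2404) + 1944 = ((13/2 - 1238) - 2404) + 1944 = (-2463/2 - 2404) + 1944 = -7271/2 + 1944 = -3383/2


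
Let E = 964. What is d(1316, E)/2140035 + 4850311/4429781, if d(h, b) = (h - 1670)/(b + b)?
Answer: 3335386815327301/3046203490856980 ≈ 1.0949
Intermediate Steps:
d(h, b) = (-1670 + h)/(2*b) (d(h, b) = (-1670 + h)/((2*b)) = (-1670 + h)*(1/(2*b)) = (-1670 + h)/(2*b))
d(1316, E)/2140035 + 4850311/4429781 = ((1/2)*(-1670 + 1316)/964)/2140035 + 4850311/4429781 = ((1/2)*(1/964)*(-354))*(1/2140035) + 4850311*(1/4429781) = -177/964*1/2140035 + 4850311/4429781 = -59/687664580 + 4850311/4429781 = 3335386815327301/3046203490856980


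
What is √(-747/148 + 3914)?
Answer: 5*√856217/74 ≈ 62.522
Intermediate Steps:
√(-747/148 + 3914) = √(578525/148) = 5*√856217/74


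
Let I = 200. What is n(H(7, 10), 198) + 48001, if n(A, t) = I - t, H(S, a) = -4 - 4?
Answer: 48003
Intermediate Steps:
H(S, a) = -8
n(A, t) = 200 - t
n(H(7, 10), 198) + 48001 = (200 - 1*198) + 48001 = (200 - 198) + 48001 = 2 + 48001 = 48003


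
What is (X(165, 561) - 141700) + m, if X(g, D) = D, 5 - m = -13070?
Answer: -128064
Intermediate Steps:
m = 13075 (m = 5 - 1*(-13070) = 5 + 13070 = 13075)
(X(165, 561) - 141700) + m = (561 - 141700) + 13075 = -141139 + 13075 = -128064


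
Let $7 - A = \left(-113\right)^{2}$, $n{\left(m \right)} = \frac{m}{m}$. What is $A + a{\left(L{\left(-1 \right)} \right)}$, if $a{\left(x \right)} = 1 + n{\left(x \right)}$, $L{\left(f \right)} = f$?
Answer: $-12760$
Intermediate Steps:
$n{\left(m \right)} = 1$
$A = -12762$ ($A = 7 - \left(-113\right)^{2} = 7 - 12769 = -12762$)
$a{\left(x \right)} = 2$ ($a{\left(x \right)} = 1 + 1 = 2$)
$A + a{\left(L{\left(-1 \right)} \right)} = -12762 + 2 = -12760$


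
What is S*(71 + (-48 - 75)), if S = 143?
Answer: -7436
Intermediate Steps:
S*(71 + (-48 - 75)) = 143*(71 + (-48 - 75)) = 143*(71 - 123) = 143*(-52) = -7436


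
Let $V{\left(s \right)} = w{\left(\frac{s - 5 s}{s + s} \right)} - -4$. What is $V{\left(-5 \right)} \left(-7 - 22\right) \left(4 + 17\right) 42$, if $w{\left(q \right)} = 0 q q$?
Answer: $-102312$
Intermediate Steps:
$w{\left(q \right)} = 0$ ($w{\left(q \right)} = 0 q = 0$)
$V{\left(s \right)} = 4$ ($V{\left(s \right)} = 0 - -4 = 0 + 4 = 4$)
$V{\left(-5 \right)} \left(-7 - 22\right) \left(4 + 17\right) 42 = 4 \left(-7 - 22\right) \left(4 + 17\right) 42 = 4 \left(\left(-29\right) 21\right) 42 = 4 \left(-609\right) 42 = \left(-2436\right) 42 = -102312$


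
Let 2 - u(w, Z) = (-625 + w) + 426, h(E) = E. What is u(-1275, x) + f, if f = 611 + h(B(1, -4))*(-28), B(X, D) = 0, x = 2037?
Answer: 2087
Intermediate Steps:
u(w, Z) = 201 - w (u(w, Z) = 2 - ((-625 + w) + 426) = 2 - (-199 + w) = 2 + (199 - w) = 201 - w)
f = 611 (f = 611 + 0*(-28) = 611 + 0 = 611)
u(-1275, x) + f = (201 - 1*(-1275)) + 611 = (201 + 1275) + 611 = 1476 + 611 = 2087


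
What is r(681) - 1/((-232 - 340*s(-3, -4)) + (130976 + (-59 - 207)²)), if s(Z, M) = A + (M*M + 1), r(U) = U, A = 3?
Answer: 132590699/194700 ≈ 681.00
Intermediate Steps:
s(Z, M) = 4 + M² (s(Z, M) = 3 + (M*M + 1) = 3 + (M² + 1) = 3 + (1 + M²) = 4 + M²)
r(681) - 1/((-232 - 340*s(-3, -4)) + (130976 + (-59 - 207)²)) = 681 - 1/((-232 - 340*(4 + (-4)²)) + (130976 + (-59 - 207)²)) = 681 - 1/((-232 - 340*(4 + 16)) + (130976 + (-266)²)) = 681 - 1/((-232 - 340*20) + (130976 + 70756)) = 681 - 1/((-232 - 6800) + 201732) = 681 - 1/(-7032 + 201732) = 681 - 1/194700 = 132590699/194700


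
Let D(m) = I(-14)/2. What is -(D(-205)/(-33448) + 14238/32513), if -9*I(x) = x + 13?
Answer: -8572154719/19574906832 ≈ -0.43792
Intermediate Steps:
I(x) = -13/9 - x/9 (I(x) = -(x + 13)/9 = -(13 + x)/9 = -13/9 - x/9)
D(m) = 1/18 (D(m) = (-13/9 - ⅑*(-14))/2 = (-13/9 + 14/9)*(½) = (⅑)*(½) = 1/18)
-(D(-205)/(-33448) + 14238/32513) = -((1/18)/(-33448) + 14238/32513) = -((1/18)*(-1/33448) + 14238*(1/32513)) = -(-1/602064 + 14238/32513) = -1*8572154719/19574906832 = -8572154719/19574906832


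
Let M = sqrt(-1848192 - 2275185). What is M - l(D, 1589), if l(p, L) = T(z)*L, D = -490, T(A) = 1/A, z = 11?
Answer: -1589/11 + 3*I*sqrt(458153) ≈ -144.45 + 2030.6*I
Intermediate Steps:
M = 3*I*sqrt(458153) (M = sqrt(-4123377) = 3*I*sqrt(458153) ≈ 2030.6*I)
l(p, L) = L/11
M - l(D, 1589) = 3*I*sqrt(458153) - 1589/11 = -1589/11 + 3*I*sqrt(458153)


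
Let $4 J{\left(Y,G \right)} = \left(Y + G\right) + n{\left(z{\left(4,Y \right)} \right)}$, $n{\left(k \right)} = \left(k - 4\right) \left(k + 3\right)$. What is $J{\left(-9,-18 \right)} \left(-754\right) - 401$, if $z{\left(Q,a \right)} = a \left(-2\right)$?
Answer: $- \frac{101461}{2} \approx -50731.0$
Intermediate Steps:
$z{\left(Q,a \right)} = - 2 a$
$n{\left(k \right)} = \left(-4 + k\right) \left(3 + k\right)$
$J{\left(Y,G \right)} = -3 + Y^{2} + \frac{G}{4} + \frac{3 Y}{4}$ ($J{\left(Y,G \right)} = \frac{\left(Y + G\right) - \left(12 - 4 Y^{2} - 2 Y\right)}{4} = \frac{\left(G + Y\right) + \left(-12 + 4 Y^{2} + 2 Y\right)}{4} = \frac{\left(G + Y\right) + \left(-12 + 2 Y + 4 Y^{2}\right)}{4} = \frac{-12 + G + 3 Y + 4 Y^{2}}{4} = -3 + Y^{2} + \frac{G}{4} + \frac{3 Y}{4}$)
$J{\left(-9,-18 \right)} \left(-754\right) - 401 = \left(-3 + \left(-9\right)^{2} + \frac{1}{4} \left(-18\right) + \frac{3}{4} \left(-9\right)\right) \left(-754\right) - 401 = \left(-3 + 81 - \frac{9}{2} - \frac{27}{4}\right) \left(-754\right) - 401 = \frac{267}{4} \left(-754\right) - 401 = - \frac{100659}{2} - 401 = - \frac{101461}{2}$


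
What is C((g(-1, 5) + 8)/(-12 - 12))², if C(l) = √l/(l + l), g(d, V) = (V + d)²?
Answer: -¼ ≈ -0.25000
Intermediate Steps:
C(l) = 1/(2*√l) (C(l) = √l/((2*l)) = (1/(2*l))*√l = 1/(2*√l))
C((g(-1, 5) + 8)/(-12 - 12))² = (1/(2*√(((5 - 1)² + 8)/(-12 - 12))))² = (1/(2*√((4² + 8)/(-24))))² = (1/(2*√((16 + 8)*(-1/24))))² = (1/(2*√(24*(-1/24))))² = (1/(2*√(-1)))² = ((-I)/2)² = (-I/2)² = -¼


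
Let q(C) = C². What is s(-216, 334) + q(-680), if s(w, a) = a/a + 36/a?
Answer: 77220985/167 ≈ 4.6240e+5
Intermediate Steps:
s(w, a) = 1 + 36/a
s(-216, 334) + q(-680) = (36 + 334)/334 + (-680)² = (1/334)*370 + 462400 = 185/167 + 462400 = 77220985/167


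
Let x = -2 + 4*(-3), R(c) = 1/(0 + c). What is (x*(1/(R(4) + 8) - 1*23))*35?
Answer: 369950/33 ≈ 11211.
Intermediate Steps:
R(c) = 1/c
x = -14 (x = -2 - 12 = -14)
(x*(1/(R(4) + 8) - 1*23))*35 = -14*(1/(1/4 + 8) - 1*23)*35 = -14*(1/(¼ + 8) - 23)*35 = -14*(1/(33/4) - 23)*35 = -14*(4/33 - 23)*35 = -14*(-755/33)*35 = (10570/33)*35 = 369950/33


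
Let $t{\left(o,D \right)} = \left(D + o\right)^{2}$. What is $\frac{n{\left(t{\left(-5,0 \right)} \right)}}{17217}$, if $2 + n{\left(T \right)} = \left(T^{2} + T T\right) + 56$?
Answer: $\frac{1304}{17217} \approx 0.075739$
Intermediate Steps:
$n{\left(T \right)} = 54 + 2 T^{2}$ ($n{\left(T \right)} = -2 + \left(\left(T^{2} + T T\right) + 56\right) = -2 + \left(\left(T^{2} + T^{2}\right) + 56\right) = -2 + \left(2 T^{2} + 56\right) = -2 + \left(56 + 2 T^{2}\right) = 54 + 2 T^{2}$)
$\frac{n{\left(t{\left(-5,0 \right)} \right)}}{17217} = \frac{54 + 2 \left(\left(0 - 5\right)^{2}\right)^{2}}{17217} = \left(54 + 2 \left(\left(-5\right)^{2}\right)^{2}\right) \frac{1}{17217} = \left(54 + 2 \cdot 25^{2}\right) \frac{1}{17217} = \left(54 + 2 \cdot 625\right) \frac{1}{17217} = \left(54 + 1250\right) \frac{1}{17217} = 1304 \cdot \frac{1}{17217} = \frac{1304}{17217}$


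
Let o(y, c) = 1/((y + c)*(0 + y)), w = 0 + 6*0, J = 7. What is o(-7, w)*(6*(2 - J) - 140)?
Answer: -170/49 ≈ -3.4694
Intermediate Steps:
w = 0 (w = 0 + 0 = 0)
o(y, c) = 1/(y*(c + y)) (o(y, c) = 1/((c + y)*y) = 1/(y*(c + y)))
o(-7, w)*(6*(2 - J) - 140) = (1/((-7)*(0 - 7)))*(6*(2 - 1*7) - 140) = (-1/7/(-7))*(6*(2 - 7) - 140) = (-1/7*(-1/7))*(6*(-5) - 140) = (-30 - 140)/49 = (1/49)*(-170) = -170/49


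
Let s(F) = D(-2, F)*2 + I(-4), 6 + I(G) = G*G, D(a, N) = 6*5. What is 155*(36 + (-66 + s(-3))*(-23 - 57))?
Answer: -44020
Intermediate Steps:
D(a, N) = 30
I(G) = -6 + G² (I(G) = -6 + G*G = -6 + G²)
s(F) = 70 (s(F) = 30*2 + (-6 + (-4)²) = 60 + (-6 + 16) = 60 + 10 = 70)
155*(36 + (-66 + s(-3))*(-23 - 57)) = 155*(36 + (-66 + 70)*(-23 - 57)) = 155*(36 + 4*(-80)) = 155*(36 - 320) = 155*(-284) = -44020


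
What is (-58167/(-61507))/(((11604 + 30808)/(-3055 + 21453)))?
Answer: 23264271/56709454 ≈ 0.41024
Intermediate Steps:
(-58167/(-61507))/(((11604 + 30808)/(-3055 + 21453))) = (-58167*(-1/61507))/((42412/18398)) = 58167/(61507*((42412*(1/18398)))) = 58167/(61507*(21206/9199)) = (58167/61507)*(9199/21206) = 23264271/56709454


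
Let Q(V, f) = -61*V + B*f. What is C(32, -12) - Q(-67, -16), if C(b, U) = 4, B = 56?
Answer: -3187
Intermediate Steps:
Q(V, f) = -61*V + 56*f
C(32, -12) - Q(-67, -16) = 4 - (-61*(-67) + 56*(-16)) = 4 - (4087 - 896) = 4 - 1*3191 = 4 - 3191 = -3187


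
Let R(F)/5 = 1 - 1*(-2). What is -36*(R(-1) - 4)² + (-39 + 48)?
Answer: -4347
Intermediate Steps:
R(F) = 15 (R(F) = 5*(1 - 1*(-2)) = 5*(1 + 2) = 5*3 = 15)
-36*(R(-1) - 4)² + (-39 + 48) = -36*(15 - 4)² + (-39 + 48) = -36*11² + 9 = -36*121 + 9 = -4356 + 9 = -4347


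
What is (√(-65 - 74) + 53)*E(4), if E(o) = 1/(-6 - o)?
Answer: -53/10 - I*√139/10 ≈ -5.3 - 1.179*I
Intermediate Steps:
(√(-65 - 74) + 53)*E(4) = (√(-65 - 74) + 53)*(-1/(6 + 4)) = (√(-139) + 53)*(-1/10) = (I*√139 + 53)*(-1*⅒) = (53 + I*√139)*(-⅒) = -53/10 - I*√139/10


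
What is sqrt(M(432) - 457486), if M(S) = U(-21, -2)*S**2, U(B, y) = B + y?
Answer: I*sqrt(4749838) ≈ 2179.4*I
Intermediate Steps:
M(S) = -23*S**2 (M(S) = (-21 - 2)*S**2 = -23*S**2)
sqrt(M(432) - 457486) = sqrt(-23*432**2 - 457486) = sqrt(-23*186624 - 457486) = sqrt(-4292352 - 457486) = sqrt(-4749838) = I*sqrt(4749838)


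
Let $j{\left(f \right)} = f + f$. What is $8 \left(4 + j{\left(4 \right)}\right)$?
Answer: $96$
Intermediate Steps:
$j{\left(f \right)} = 2 f$
$8 \left(4 + j{\left(4 \right)}\right) = 8 \left(4 + 2 \cdot 4\right) = 8 \left(4 + 8\right) = 8 \cdot 12 = 96$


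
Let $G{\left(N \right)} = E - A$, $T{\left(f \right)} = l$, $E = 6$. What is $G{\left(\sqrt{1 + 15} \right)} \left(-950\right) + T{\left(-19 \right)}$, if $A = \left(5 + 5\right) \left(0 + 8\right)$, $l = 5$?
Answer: $70305$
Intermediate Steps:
$A = 80$ ($A = 10 \cdot 8 = 80$)
$T{\left(f \right)} = 5$
$G{\left(N \right)} = -74$ ($G{\left(N \right)} = 6 - 80 = -74$)
$G{\left(\sqrt{1 + 15} \right)} \left(-950\right) + T{\left(-19 \right)} = \left(-74\right) \left(-950\right) + 5 = 70300 + 5 = 70305$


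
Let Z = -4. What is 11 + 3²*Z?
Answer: -25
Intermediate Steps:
11 + 3²*Z = 11 + 3²*(-4) = 11 + 9*(-4) = 11 - 36 = -25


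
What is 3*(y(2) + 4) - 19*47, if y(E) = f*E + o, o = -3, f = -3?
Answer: -908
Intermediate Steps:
y(E) = -3 - 3*E (y(E) = -3*E - 3 = -3 - 3*E)
3*(y(2) + 4) - 19*47 = 3*((-3 - 3*2) + 4) - 19*47 = 3*((-3 - 6) + 4) - 893 = 3*(-9 + 4) - 893 = 3*(-5) - 893 = -15 - 893 = -908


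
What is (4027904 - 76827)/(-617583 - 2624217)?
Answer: -3951077/3241800 ≈ -1.2188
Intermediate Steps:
(4027904 - 76827)/(-617583 - 2624217) = 3951077/(-3241800) = 3951077*(-1/3241800) = -3951077/3241800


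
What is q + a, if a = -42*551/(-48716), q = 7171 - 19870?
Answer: -16279509/1282 ≈ -12699.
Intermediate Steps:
q = -12699
a = 609/1282 (a = -23142*(-1/48716) = 609/1282 ≈ 0.47504)
q + a = -12699 + 609/1282 = -16279509/1282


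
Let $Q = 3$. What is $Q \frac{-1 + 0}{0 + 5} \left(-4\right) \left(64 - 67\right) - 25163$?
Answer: $- \frac{125851}{5} \approx -25170.0$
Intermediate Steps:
$Q \frac{-1 + 0}{0 + 5} \left(-4\right) \left(64 - 67\right) - 25163 = 3 \frac{-1 + 0}{0 + 5} \left(-4\right) \left(64 - 67\right) - 25163 = 3 \left(- \frac{1}{5}\right) \left(-4\right) \left(-3\right) - 25163 = \left(- \frac{3}{5}\right) \left(-4\right) \left(-3\right) - 25163 = \frac{12}{5} \left(-3\right) - 25163 = - \frac{36}{5} - 25163 = - \frac{125851}{5}$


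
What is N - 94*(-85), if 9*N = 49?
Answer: 71959/9 ≈ 7995.4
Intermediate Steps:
N = 49/9 (N = (1/9)*49 = 49/9 ≈ 5.4444)
N - 94*(-85) = 49/9 - 94*(-85) = 49/9 + 7990 = 71959/9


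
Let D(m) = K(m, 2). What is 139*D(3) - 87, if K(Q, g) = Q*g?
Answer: 747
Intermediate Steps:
D(m) = 2*m (D(m) = m*2 = 2*m)
139*D(3) - 87 = 139*(2*3) - 87 = 139*6 - 87 = 834 - 87 = 747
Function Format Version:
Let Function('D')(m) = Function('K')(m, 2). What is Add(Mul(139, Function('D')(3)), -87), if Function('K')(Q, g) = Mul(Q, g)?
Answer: 747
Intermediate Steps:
Function('D')(m) = Mul(2, m) (Function('D')(m) = Mul(m, 2) = Mul(2, m))
Add(Mul(139, Function('D')(3)), -87) = Add(Mul(139, Mul(2, 3)), -87) = Add(Mul(139, 6), -87) = Add(834, -87) = 747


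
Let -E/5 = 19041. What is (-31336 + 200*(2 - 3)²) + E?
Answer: -126341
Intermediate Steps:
E = -95205 (E = -5*19041 = -95205)
(-31336 + 200*(2 - 3)²) + E = (-31336 + 200*(2 - 3)²) - 95205 = (-31336 + 200*(-1)²) - 95205 = (-31336 + 200*1) - 95205 = (-31336 + 200) - 95205 = -31136 - 95205 = -126341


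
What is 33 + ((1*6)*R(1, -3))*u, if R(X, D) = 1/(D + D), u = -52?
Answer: 85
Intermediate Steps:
R(X, D) = 1/(2*D)
33 + ((1*6)*R(1, -3))*u = 33 + ((1*6)*((½)/(-3)))*(-52) = 33 + (6*((½)*(-⅓)))*(-52) = 33 + (6*(-⅙))*(-52) = 33 - 1*(-52) = 33 + 52 = 85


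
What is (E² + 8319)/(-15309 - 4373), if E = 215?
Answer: -27272/9841 ≈ -2.7713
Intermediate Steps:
(E² + 8319)/(-15309 - 4373) = (215² + 8319)/(-15309 - 4373) = (46225 + 8319)/(-19682) = 54544*(-1/19682) = -27272/9841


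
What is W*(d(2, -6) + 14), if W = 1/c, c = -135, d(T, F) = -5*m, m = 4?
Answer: 2/45 ≈ 0.044444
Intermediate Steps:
d(T, F) = -20 (d(T, F) = -5*4 = -20)
W = -1/135 (W = 1/(-135) = -1/135 ≈ -0.0074074)
W*(d(2, -6) + 14) = -(-20 + 14)/135 = -1/135*(-6) = 2/45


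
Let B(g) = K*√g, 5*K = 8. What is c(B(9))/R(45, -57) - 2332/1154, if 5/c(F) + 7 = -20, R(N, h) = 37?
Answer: -1167719/576423 ≈ -2.0258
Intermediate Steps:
K = 8/5 (K = (⅕)*8 = 8/5 ≈ 1.6000)
B(g) = 8*√g/5
c(F) = -5/27 (c(F) = 5/(-7 - 20) = 5/(-27) = 5*(-1/27) = -5/27)
c(B(9))/R(45, -57) - 2332/1154 = -5/27/37 - 2332/1154 = -5/27*1/37 - 2332*1/1154 = -5/999 - 1166/577 = -1167719/576423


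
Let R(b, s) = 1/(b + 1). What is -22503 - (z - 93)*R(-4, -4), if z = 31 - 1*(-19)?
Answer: -67552/3 ≈ -22517.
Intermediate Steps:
z = 50 (z = 31 + 19 = 50)
R(b, s) = 1/(1 + b)
-22503 - (z - 93)*R(-4, -4) = -22503 - (50 - 93)/(1 - 4) = -22503 - (-43)/(-3) = -22503 - (-43)*(-1)/3 = -22503 - 1*43/3 = -22503 - 43/3 = -67552/3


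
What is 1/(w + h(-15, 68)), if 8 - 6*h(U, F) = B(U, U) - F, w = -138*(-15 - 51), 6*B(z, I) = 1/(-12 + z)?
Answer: 972/8865289 ≈ 0.00010964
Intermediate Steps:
B(z, I) = 1/(6*(-12 + z))
w = 9108 (w = -138*(-66) = 9108)
h(U, F) = 4/3 - 1/(36*(-12 + U)) + F/6 (h(U, F) = 4/3 - (1/(6*(-12 + U)) - F)/6 = 4/3 - (-F + 1/(6*(-12 + U)))/6 = 4/3 + (-1/(36*(-12 + U)) + F/6) = 4/3 - 1/(36*(-12 + U)) + F/6)
1/(w + h(-15, 68)) = 1/(9108 + (-1 + 6*(-12 - 15)*(8 + 68))/(36*(-12 - 15))) = 1/(9108 + (1/36)*(-1 + 6*(-27)*76)/(-27)) = 1/(9108 + (1/36)*(-1/27)*(-1 - 12312)) = 1/(9108 + (1/36)*(-1/27)*(-12313)) = 1/(9108 + 12313/972) = 1/(8865289/972) = 972/8865289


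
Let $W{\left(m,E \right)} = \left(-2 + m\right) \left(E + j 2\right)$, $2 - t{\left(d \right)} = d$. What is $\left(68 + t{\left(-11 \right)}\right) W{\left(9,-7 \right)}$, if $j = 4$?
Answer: $567$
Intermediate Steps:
$t{\left(d \right)} = 2 - d$
$W{\left(m,E \right)} = \left(-2 + m\right) \left(8 + E\right)$ ($W{\left(m,E \right)} = \left(-2 + m\right) \left(E + 4 \cdot 2\right) = \left(-2 + m\right) \left(E + 8\right) = \left(-2 + m\right) \left(8 + E\right)$)
$\left(68 + t{\left(-11 \right)}\right) W{\left(9,-7 \right)} = \left(68 + \left(2 - -11\right)\right) \left(-16 - -14 + 8 \cdot 9 - 63\right) = \left(68 + \left(2 + 11\right)\right) \left(-16 + 14 + 72 - 63\right) = \left(68 + 13\right) 7 = 81 \cdot 7 = 567$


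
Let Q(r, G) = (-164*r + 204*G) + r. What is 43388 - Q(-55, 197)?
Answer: -5765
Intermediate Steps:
Q(r, G) = -163*r + 204*G
43388 - Q(-55, 197) = 43388 - (-163*(-55) + 204*197) = 43388 - (8965 + 40188) = 43388 - 1*49153 = 43388 - 49153 = -5765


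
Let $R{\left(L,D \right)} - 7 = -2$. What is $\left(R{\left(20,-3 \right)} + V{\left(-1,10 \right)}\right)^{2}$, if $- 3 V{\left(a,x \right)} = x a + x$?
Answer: $25$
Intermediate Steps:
$V{\left(a,x \right)} = - \frac{x}{3} - \frac{a x}{3}$ ($V{\left(a,x \right)} = - \frac{x a + x}{3} = - \frac{a x + x}{3} = - \frac{x + a x}{3} = - \frac{x}{3} - \frac{a x}{3}$)
$R{\left(L,D \right)} = 5$ ($R{\left(L,D \right)} = 7 - 2 = 5$)
$\left(R{\left(20,-3 \right)} + V{\left(-1,10 \right)}\right)^{2} = \left(5 - \frac{10 \left(1 - 1\right)}{3}\right)^{2} = \left(5 - \frac{10}{3} \cdot 0\right)^{2} = \left(5 + 0\right)^{2} = 5^{2} = 25$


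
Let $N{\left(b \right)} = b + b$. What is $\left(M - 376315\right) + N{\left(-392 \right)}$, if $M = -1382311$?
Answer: $-1759410$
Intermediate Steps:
$N{\left(b \right)} = 2 b$
$\left(M - 376315\right) + N{\left(-392 \right)} = \left(-1382311 - 376315\right) + 2 \left(-392\right) = -1758626 - 784 = -1759410$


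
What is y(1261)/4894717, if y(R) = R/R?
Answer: 1/4894717 ≈ 2.0430e-7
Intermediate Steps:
y(R) = 1
y(1261)/4894717 = 1/4894717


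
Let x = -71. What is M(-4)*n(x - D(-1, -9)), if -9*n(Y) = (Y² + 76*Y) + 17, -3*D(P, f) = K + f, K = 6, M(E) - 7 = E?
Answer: 271/3 ≈ 90.333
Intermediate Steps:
M(E) = 7 + E
D(P, f) = -2 - f/3 (D(P, f) = -(6 + f)/3 = -2 - f/3)
n(Y) = -17/9 - 76*Y/9 - Y²/9 (n(Y) = -((Y² + 76*Y) + 17)/9 = -(17 + Y² + 76*Y)/9 = -17/9 - 76*Y/9 - Y²/9)
M(-4)*n(x - D(-1, -9)) = (7 - 4)*(-17/9 - 76*(-71 - (-2 - ⅓*(-9)))/9 - (-71 - (-2 - ⅓*(-9)))²/9) = 3*(-17/9 - 76*(-71 - (-2 + 3))/9 - (-71 - (-2 + 3))²/9) = 3*(-17/9 - 76*(-71 - 1*1)/9 - (-71 - 1*1)²/9) = 3*(-17/9 - 76*(-71 - 1)/9 - (-71 - 1)²/9) = 3*(-17/9 - 76/9*(-72) - ⅑*(-72)²) = 3*(-17/9 + 608 - ⅑*5184) = 3*(-17/9 + 608 - 576) = 3*(271/9) = 271/3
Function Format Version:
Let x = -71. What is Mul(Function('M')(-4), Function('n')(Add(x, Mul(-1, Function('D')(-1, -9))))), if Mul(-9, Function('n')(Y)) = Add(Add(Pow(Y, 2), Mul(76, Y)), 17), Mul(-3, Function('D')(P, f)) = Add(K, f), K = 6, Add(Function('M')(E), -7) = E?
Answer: Rational(271, 3) ≈ 90.333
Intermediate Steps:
Function('M')(E) = Add(7, E)
Function('D')(P, f) = Add(-2, Mul(Rational(-1, 3), f)) (Function('D')(P, f) = Mul(Rational(-1, 3), Add(6, f)) = Add(-2, Mul(Rational(-1, 3), f)))
Function('n')(Y) = Add(Rational(-17, 9), Mul(Rational(-76, 9), Y), Mul(Rational(-1, 9), Pow(Y, 2))) (Function('n')(Y) = Mul(Rational(-1, 9), Add(Add(Pow(Y, 2), Mul(76, Y)), 17)) = Mul(Rational(-1, 9), Add(17, Pow(Y, 2), Mul(76, Y))) = Add(Rational(-17, 9), Mul(Rational(-76, 9), Y), Mul(Rational(-1, 9), Pow(Y, 2))))
Mul(Function('M')(-4), Function('n')(Add(x, Mul(-1, Function('D')(-1, -9))))) = Mul(Add(7, -4), Add(Rational(-17, 9), Mul(Rational(-76, 9), Add(-71, Mul(-1, Add(-2, Mul(Rational(-1, 3), -9))))), Mul(Rational(-1, 9), Pow(Add(-71, Mul(-1, Add(-2, Mul(Rational(-1, 3), -9)))), 2)))) = Mul(3, Add(Rational(-17, 9), Mul(Rational(-76, 9), Add(-71, Mul(-1, Add(-2, 3)))), Mul(Rational(-1, 9), Pow(Add(-71, Mul(-1, Add(-2, 3))), 2)))) = Mul(3, Add(Rational(-17, 9), Mul(Rational(-76, 9), Add(-71, Mul(-1, 1))), Mul(Rational(-1, 9), Pow(Add(-71, Mul(-1, 1)), 2)))) = Mul(3, Add(Rational(-17, 9), Mul(Rational(-76, 9), Add(-71, -1)), Mul(Rational(-1, 9), Pow(Add(-71, -1), 2)))) = Mul(3, Add(Rational(-17, 9), Mul(Rational(-76, 9), -72), Mul(Rational(-1, 9), Pow(-72, 2)))) = Mul(3, Add(Rational(-17, 9), 608, Mul(Rational(-1, 9), 5184))) = Mul(3, Add(Rational(-17, 9), 608, -576)) = Mul(3, Rational(271, 9)) = Rational(271, 3)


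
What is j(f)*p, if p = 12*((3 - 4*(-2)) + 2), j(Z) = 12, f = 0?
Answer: 1872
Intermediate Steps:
p = 156 (p = 12*((3 + 8) + 2) = 12*(11 + 2) = 12*13 = 156)
j(f)*p = 12*156 = 1872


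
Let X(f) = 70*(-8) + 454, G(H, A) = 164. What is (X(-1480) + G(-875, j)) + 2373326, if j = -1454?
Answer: 2373384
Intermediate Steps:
X(f) = -106 (X(f) = -560 + 454 = -106)
(X(-1480) + G(-875, j)) + 2373326 = (-106 + 164) + 2373326 = 58 + 2373326 = 2373384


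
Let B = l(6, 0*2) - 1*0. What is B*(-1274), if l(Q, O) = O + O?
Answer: 0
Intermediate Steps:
l(Q, O) = 2*O
B = 0 (B = 2*(0*2) - 1*0 = 2*0 + 0 = 0 + 0 = 0)
B*(-1274) = 0*(-1274) = 0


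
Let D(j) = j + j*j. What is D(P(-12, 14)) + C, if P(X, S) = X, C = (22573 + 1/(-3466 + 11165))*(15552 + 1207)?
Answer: 2912539716020/7699 ≈ 3.7830e+8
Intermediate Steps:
C = 2912538699752/7699 (C = (22573 + 1/7699)*16759 = (173789528/7699)*16759 = 2912538699752/7699 ≈ 3.7830e+8)
D(j) = j + j²
D(P(-12, 14)) + C = -12*(1 - 12) + 2912538699752/7699 = -12*(-11) + 2912538699752/7699 = 132 + 2912538699752/7699 = 2912539716020/7699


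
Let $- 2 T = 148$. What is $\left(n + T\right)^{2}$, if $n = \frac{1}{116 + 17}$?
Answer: $\frac{96845281}{17689} \approx 5474.9$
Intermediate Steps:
$T = -74$ ($T = \left(- \frac{1}{2}\right) 148 = -74$)
$n = \frac{1}{133} \approx 0.0075188$
$\left(n + T\right)^{2} = \left(\frac{1}{133} - 74\right)^{2} = \left(- \frac{9841}{133}\right)^{2} = \frac{96845281}{17689}$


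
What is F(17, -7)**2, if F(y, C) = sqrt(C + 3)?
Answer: -4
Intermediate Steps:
F(y, C) = sqrt(3 + C)
F(17, -7)**2 = (sqrt(3 - 7))**2 = (sqrt(-4))**2 = (2*I)**2 = -4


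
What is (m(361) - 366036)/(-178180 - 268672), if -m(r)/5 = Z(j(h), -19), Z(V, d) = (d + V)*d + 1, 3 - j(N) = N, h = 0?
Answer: 367561/446852 ≈ 0.82256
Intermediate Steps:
j(N) = 3 - N
Z(V, d) = 1 + d*(V + d) (Z(V, d) = (V + d)*d + 1 = d*(V + d) + 1 = 1 + d*(V + d))
m(r) = -1525 (m(r) = -5*(1 + (-19)² + (3 - 1*0)*(-19)) = -5*(1 + 361 + (3 + 0)*(-19)) = -5*(1 + 361 + 3*(-19)) = -5*(1 + 361 - 57) = -5*305 = -1525)
(m(361) - 366036)/(-178180 - 268672) = (-1525 - 366036)/(-178180 - 268672) = -367561/(-446852) = -367561*(-1/446852) = 367561/446852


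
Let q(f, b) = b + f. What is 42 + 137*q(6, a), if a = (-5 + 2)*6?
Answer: -1602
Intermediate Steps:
a = -18 (a = -3*6 = -18)
42 + 137*q(6, a) = 42 + 137*(-18 + 6) = 42 + 137*(-12) = 42 - 1644 = -1602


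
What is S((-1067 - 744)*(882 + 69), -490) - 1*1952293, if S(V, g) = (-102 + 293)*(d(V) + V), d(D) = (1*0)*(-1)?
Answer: -330904144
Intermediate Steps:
d(D) = 0 (d(D) = 0*(-1) = 0)
S(V, g) = 191*V (S(V, g) = (-102 + 293)*(0 + V) = 191*V)
S((-1067 - 744)*(882 + 69), -490) - 1*1952293 = 191*((-1067 - 744)*(882 + 69)) - 1*1952293 = 191*(-1811*951) - 1952293 = 191*(-1722261) - 1952293 = -328951851 - 1952293 = -330904144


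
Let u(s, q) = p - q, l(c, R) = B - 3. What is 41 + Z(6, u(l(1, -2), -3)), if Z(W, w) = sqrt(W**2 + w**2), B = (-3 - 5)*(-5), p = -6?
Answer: 41 + 3*sqrt(5) ≈ 47.708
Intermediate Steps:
B = 40 (B = -8*(-5) = 40)
l(c, R) = 37 (l(c, R) = 40 - 3 = 37)
u(s, q) = -6 - q
41 + Z(6, u(l(1, -2), -3)) = 41 + sqrt(6**2 + (-6 - 1*(-3))**2) = 41 + sqrt(36 + (-6 + 3)**2) = 41 + sqrt(36 + (-3)**2) = 41 + sqrt(36 + 9) = 41 + sqrt(45) = 41 + 3*sqrt(5)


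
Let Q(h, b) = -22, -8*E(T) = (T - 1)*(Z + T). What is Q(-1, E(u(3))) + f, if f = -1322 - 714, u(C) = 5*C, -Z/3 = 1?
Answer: -2058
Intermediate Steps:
Z = -3 (Z = -3*1 = -3)
E(T) = -(-1 + T)*(-3 + T)/8 (E(T) = -(T - 1)*(-3 + T)/8 = -(-1 + T)*(-3 + T)/8)
f = -2036
Q(-1, E(u(3))) + f = -22 - 2036 = -2058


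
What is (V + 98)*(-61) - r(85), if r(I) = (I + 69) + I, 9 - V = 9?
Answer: -6217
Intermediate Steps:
V = 0 (V = 9 - 1*9 = 9 - 9 = 0)
r(I) = 69 + 2*I (r(I) = (69 + I) + I = 69 + 2*I)
(V + 98)*(-61) - r(85) = (0 + 98)*(-61) - (69 + 2*85) = 98*(-61) - (69 + 170) = -5978 - 1*239 = -5978 - 239 = -6217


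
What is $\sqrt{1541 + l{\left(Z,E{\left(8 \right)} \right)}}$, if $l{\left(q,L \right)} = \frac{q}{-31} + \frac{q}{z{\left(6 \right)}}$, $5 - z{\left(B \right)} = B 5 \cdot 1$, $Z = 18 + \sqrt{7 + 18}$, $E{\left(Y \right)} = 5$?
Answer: $\frac{\sqrt{36982597}}{155} \approx 39.234$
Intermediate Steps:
$Z = 23$ ($Z = 18 + \sqrt{25} = 18 + 5 = 23$)
$z{\left(B \right)} = 5 - 5 B$ ($z{\left(B \right)} = 5 - B 5 \cdot 1 = 5 - 5 B 1 = 5 - 5 B$)
$l{\left(q,L \right)} = - \frac{56 q}{775}$ ($l{\left(q,L \right)} = \frac{q}{-31} + \frac{q}{5 - 30} = q \left(- \frac{1}{31}\right) + \frac{q}{5 - 30} = - \frac{q}{31} + \frac{q}{-25} = - \frac{q}{31} + q \left(- \frac{1}{25}\right) = - \frac{q}{31} - \frac{q}{25} = - \frac{56 q}{775}$)
$\sqrt{1541 + l{\left(Z,E{\left(8 \right)} \right)}} = \sqrt{1541 - \frac{1288}{775}} = \sqrt{\frac{1192987}{775}} = \frac{\sqrt{36982597}}{155}$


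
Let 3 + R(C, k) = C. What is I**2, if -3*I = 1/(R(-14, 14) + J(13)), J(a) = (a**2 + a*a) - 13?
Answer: 1/853776 ≈ 1.1713e-6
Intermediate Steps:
R(C, k) = -3 + C
J(a) = -13 + 2*a**2 (J(a) = (a**2 + a**2) - 13 = 2*a**2 - 13 = -13 + 2*a**2)
I = -1/924 (I = -1/(3*((-3 - 14) + (-13 + 2*13**2))) = -1/(3*(-17 + (-13 + 2*169))) = -1/(3*(-17 + (-13 + 338))) = -1/(3*(-17 + 325)) = -1/3/308 = -1/3*1/308 = -1/924 ≈ -0.0010823)
I**2 = (-1/924)**2 = 1/853776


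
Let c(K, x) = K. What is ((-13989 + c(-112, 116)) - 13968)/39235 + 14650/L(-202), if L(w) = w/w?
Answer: 574764681/39235 ≈ 14649.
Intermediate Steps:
L(w) = 1
((-13989 + c(-112, 116)) - 13968)/39235 + 14650/L(-202) = ((-13989 - 112) - 13968)/39235 + 14650/1 = (-14101 - 13968)*(1/39235) + 14650*1 = -28069*1/39235 + 14650 = -28069/39235 + 14650 = 574764681/39235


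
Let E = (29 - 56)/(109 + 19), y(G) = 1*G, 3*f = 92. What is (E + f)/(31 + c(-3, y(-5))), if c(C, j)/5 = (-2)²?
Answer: 11695/19584 ≈ 0.59717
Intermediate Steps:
f = 92/3 (f = (⅓)*92 = 92/3 ≈ 30.667)
y(G) = G
c(C, j) = 20 (c(C, j) = 5*(-2)² = 5*4 = 20)
E = -27/128 ≈ -0.21094
(E + f)/(31 + c(-3, y(-5))) = (-27/128 + 92/3)/(31 + 20) = (11695/384)/51 = (11695/384)*(1/51) = 11695/19584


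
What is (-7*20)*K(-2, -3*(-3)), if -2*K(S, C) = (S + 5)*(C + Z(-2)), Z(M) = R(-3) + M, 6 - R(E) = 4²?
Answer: -630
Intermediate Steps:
R(E) = -10 (R(E) = 6 - 1*4² = 6 - 1*16 = 6 - 16 = -10)
Z(M) = -10 + M
K(S, C) = -(-12 + C)*(5 + S)/2 (K(S, C) = -(S + 5)*(C + (-10 - 2))/2 = -(5 + S)*(C - 12)/2 = -(5 + S)*(-12 + C)/2 = -(-12 + C)*(5 + S)/2)
(-7*20)*K(-2, -3*(-3)) = (-7*20)*(30 + 6*(-2) - (-15)*(-3)/2 - ½*(-3*(-3))*(-2)) = -140*(30 - 12 - 5/2*9 - ½*9*(-2)) = -140*(30 - 12 - 45/2 + 9) = -140*9/2 = -630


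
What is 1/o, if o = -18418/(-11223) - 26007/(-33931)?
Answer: 380807613/916817719 ≈ 0.41536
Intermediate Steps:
o = 916817719/380807613 (o = -18418*(-1/11223) - 26007*(-1/33931) = 18418/11223 + 26007/33931 = 916817719/380807613 ≈ 2.4076)
1/o = 1/(916817719/380807613) = 380807613/916817719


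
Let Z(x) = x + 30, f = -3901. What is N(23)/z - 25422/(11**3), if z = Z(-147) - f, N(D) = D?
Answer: -8742385/457864 ≈ -19.094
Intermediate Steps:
Z(x) = 30 + x
z = 3784 (z = (30 - 147) - 1*(-3901) = -117 + 3901 = 3784)
N(23)/z - 25422/(11**3) = 23/3784 - 25422/(11**3) = 23*(1/3784) - 25422/1331 = 23/3784 - 25422*1/1331 = 23/3784 - 25422/1331 = -8742385/457864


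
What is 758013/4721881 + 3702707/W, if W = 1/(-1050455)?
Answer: -18365884025993091472/4721881 ≈ -3.8895e+12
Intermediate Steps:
W = -1/1050455 ≈ -9.5197e-7
758013/4721881 + 3702707/W = 758013/4721881 + 3702707/(-1/1050455) = 758013*(1/4721881) + 3702707*(-1050455) = 758013/4721881 - 3889527081685 = -18365884025993091472/4721881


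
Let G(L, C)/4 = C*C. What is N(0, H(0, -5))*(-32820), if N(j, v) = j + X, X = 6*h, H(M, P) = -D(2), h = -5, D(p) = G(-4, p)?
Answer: 984600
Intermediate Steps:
G(L, C) = 4*C**2 (G(L, C) = 4*(C*C) = 4*C**2)
D(p) = 4*p**2
H(M, P) = -16 (H(M, P) = -4*2**2 = -4*4 = -1*16 = -16)
X = -30 (X = 6*(-5) = -30)
N(j, v) = -30 + j (N(j, v) = j - 30 = -30 + j)
N(0, H(0, -5))*(-32820) = (-30 + 0)*(-32820) = -30*(-32820) = 984600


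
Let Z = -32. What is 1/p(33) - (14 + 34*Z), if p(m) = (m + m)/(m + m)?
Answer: 1075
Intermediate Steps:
p(m) = 1 (p(m) = (2*m)/((2*m)) = (2*m)*(1/(2*m)) = 1)
1/p(33) - (14 + 34*Z) = 1/1 - (14 + 34*(-32)) = 1 - (14 - 1088) = 1 - 1*(-1074) = 1 + 1074 = 1075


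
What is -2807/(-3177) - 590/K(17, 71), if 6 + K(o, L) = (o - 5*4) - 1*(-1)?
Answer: 948443/12708 ≈ 74.634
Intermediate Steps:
K(o, L) = -25 + o (K(o, L) = -6 + ((o - 5*4) - 1*(-1)) = -6 + ((o - 20) + 1) = -6 + ((-20 + o) + 1) = -6 + (-19 + o) = -25 + o)
-2807/(-3177) - 590/K(17, 71) = -2807/(-3177) - 590/(-25 + 17) = -2807*(-1/3177) - 590/(-8) = 2807/3177 - 590*(-⅛) = 2807/3177 + 295/4 = 948443/12708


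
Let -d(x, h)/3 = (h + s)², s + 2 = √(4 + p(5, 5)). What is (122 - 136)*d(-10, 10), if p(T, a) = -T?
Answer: 2646 + 672*I ≈ 2646.0 + 672.0*I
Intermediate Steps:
s = -2 + I (s = -2 + √(4 - 1*5) = -2 + √(4 - 5) = -2 + √(-1) = -2 + I ≈ -2.0 + 1.0*I)
d(x, h) = -3*(-2 + I + h)² (d(x, h) = -3*(h + (-2 + I))² = -3*(-2 + I + h)²)
(122 - 136)*d(-10, 10) = (122 - 136)*(-3*(-2 + I + 10)²) = -(-42)*(8 + I)² = 42*(8 + I)²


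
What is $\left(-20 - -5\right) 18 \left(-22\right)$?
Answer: $5940$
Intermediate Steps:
$\left(-20 - -5\right) 18 \left(-22\right) = \left(-20 + 5\right) 18 \left(-22\right) = \left(-15\right) 18 \left(-22\right) = \left(-270\right) \left(-22\right) = 5940$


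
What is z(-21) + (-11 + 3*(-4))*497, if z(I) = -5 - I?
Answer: -11415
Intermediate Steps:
z(-21) + (-11 + 3*(-4))*497 = (-5 - 1*(-21)) + (-11 + 3*(-4))*497 = (-5 + 21) + (-11 - 12)*497 = 16 - 23*497 = 16 - 11431 = -11415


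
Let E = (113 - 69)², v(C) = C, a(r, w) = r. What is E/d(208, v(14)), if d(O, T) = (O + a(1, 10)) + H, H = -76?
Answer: 1936/133 ≈ 14.556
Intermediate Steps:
d(O, T) = -75 + O (d(O, T) = (O + 1) - 76 = (1 + O) - 76 = -75 + O)
E = 1936 (E = 44² = 1936)
E/d(208, v(14)) = 1936/(-75 + 208) = 1936/133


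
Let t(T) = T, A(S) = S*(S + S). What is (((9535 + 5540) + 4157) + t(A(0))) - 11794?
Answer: 7438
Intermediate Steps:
A(S) = 2*S² (A(S) = S*(2*S) = 2*S²)
(((9535 + 5540) + 4157) + t(A(0))) - 11794 = (((9535 + 5540) + 4157) + 2*0²) - 11794 = ((15075 + 4157) + 2*0) - 11794 = (19232 + 0) - 11794 = 19232 - 11794 = 7438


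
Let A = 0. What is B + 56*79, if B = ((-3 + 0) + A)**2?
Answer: 4433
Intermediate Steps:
B = 9 (B = ((-3 + 0) + 0)**2 = (-3 + 0)**2 = (-3)**2 = 9)
B + 56*79 = 9 + 56*79 = 9 + 4424 = 4433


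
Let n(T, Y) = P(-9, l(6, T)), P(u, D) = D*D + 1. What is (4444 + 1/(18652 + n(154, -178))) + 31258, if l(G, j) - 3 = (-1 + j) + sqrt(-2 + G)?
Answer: 1557214135/43617 ≈ 35702.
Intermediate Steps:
l(G, j) = 2 + j + sqrt(-2 + G) (l(G, j) = 3 + ((-1 + j) + sqrt(-2 + G)) = 3 + (-1 + j + sqrt(-2 + G)) = 2 + j + sqrt(-2 + G))
P(u, D) = 1 + D**2 (P(u, D) = D**2 + 1 = 1 + D**2)
n(T, Y) = 1 + (4 + T)**2 (n(T, Y) = 1 + (2 + T + sqrt(-2 + 6))**2 = 1 + (2 + T + sqrt(4))**2 = 1 + (2 + T + 2)**2 = 1 + (4 + T)**2)
(4444 + 1/(18652 + n(154, -178))) + 31258 = (4444 + 1/(18652 + (1 + (4 + 154)**2))) + 31258 = (4444 + 1/(18652 + (1 + 158**2))) + 31258 = (4444 + 1/(18652 + (1 + 24964))) + 31258 = (4444 + 1/(18652 + 24965)) + 31258 = (4444 + 1/43617) + 31258 = 193833949/43617 + 31258 = 1557214135/43617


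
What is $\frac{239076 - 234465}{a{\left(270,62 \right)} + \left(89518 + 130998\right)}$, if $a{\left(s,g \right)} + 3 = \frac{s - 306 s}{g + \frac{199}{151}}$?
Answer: $\frac{506733}{24090689} \approx 0.021034$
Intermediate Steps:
$a{\left(s,g \right)} = -3 - \frac{305 s}{\frac{199}{151} + g}$ ($a{\left(s,g \right)} = -3 + \frac{s - 306 s}{g + \frac{199}{151}} = -3 + \frac{\left(-305\right) s}{g + 199 \cdot \frac{1}{151}} = -3 + \frac{\left(-305\right) s}{g + \frac{199}{151}} = -3 + \frac{\left(-305\right) s}{\frac{199}{151} + g} = -3 - \frac{305 s}{\frac{199}{151} + g}$)
$\frac{239076 - 234465}{a{\left(270,62 \right)} + \left(89518 + 130998\right)} = \frac{239076 - 234465}{\frac{-597 - 12434850 - 28086}{199 + 151 \cdot 62} + \left(89518 + 130998\right)} = \frac{4611}{\frac{-597 - 12434850 - 28086}{199 + 9362} + 220516} = \frac{4611}{\frac{1}{9561} \left(-12463533\right) + 220516} = \frac{4611}{- \frac{4154511}{3187} + 220516} = \frac{4611}{\frac{698629981}{3187}} = 4611 \cdot \frac{3187}{698629981} = \frac{506733}{24090689}$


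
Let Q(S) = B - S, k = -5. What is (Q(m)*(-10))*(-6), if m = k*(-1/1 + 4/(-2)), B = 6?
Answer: -540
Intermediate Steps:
m = 15 (m = -5*(-1/1 + 4/(-2)) = -5*(-1*1 + 4*(-½)) = -5*(-1 - 2) = -5*(-3) = 15)
Q(S) = 6 - S
(Q(m)*(-10))*(-6) = ((6 - 1*15)*(-10))*(-6) = ((6 - 15)*(-10))*(-6) = -9*(-10)*(-6) = 90*(-6) = -540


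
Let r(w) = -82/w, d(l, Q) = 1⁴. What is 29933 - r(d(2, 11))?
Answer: 30015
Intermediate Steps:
d(l, Q) = 1
29933 - r(d(2, 11)) = 29933 - (-82)/1 = 29933 - (-82) = 29933 - 1*(-82) = 29933 + 82 = 30015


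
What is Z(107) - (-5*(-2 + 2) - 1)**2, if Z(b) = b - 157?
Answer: -51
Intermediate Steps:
Z(b) = -157 + b
Z(107) - (-5*(-2 + 2) - 1)**2 = (-157 + 107) - (-5*(-2 + 2) - 1)**2 = -50 - (-5*0 - 1)**2 = -50 - (0 - 1)**2 = -50 - 1*(-1)**2 = -50 - 1*1 = -50 - 1 = -51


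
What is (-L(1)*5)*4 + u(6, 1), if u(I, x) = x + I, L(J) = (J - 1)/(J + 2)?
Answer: 7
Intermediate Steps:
L(J) = (-1 + J)/(2 + J)
u(I, x) = I + x
(-L(1)*5)*4 + u(6, 1) = (-(-1 + 1)/(2 + 1)*5)*4 + (6 + 1) = (-0/3*5)*4 + 7 = (-1*0*5)*4 + 7 = (0*5)*4 + 7 = 0*4 + 7 = 0 + 7 = 7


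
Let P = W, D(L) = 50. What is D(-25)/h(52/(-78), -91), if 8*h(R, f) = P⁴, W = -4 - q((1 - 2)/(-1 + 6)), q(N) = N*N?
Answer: 156250000/104060401 ≈ 1.5015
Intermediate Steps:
q(N) = N²
W = -101/25 (W = -4 - ((1 - 2)/(-1 + 6))² = -4 - (-1/5)² = -4 - (-1*⅕)² = -4 - (-⅕)² = -4 - 1*1/25 = -4 - 1/25 = -101/25 ≈ -4.0400)
P = -101/25 ≈ -4.0400
h(R, f) = 104060401/3125000 (h(R, f) = (-101/25)⁴/8 = (⅛)*(104060401/390625) = 104060401/3125000)
D(-25)/h(52/(-78), -91) = 50/(104060401/3125000) = 50*(3125000/104060401) = 156250000/104060401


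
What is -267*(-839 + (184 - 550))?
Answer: 321735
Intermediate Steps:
-267*(-839 + (184 - 550)) = -267*(-839 - 366) = -267*(-1205) = 321735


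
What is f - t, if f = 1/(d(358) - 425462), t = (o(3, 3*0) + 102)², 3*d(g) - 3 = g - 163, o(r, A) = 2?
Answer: -4601083137/425396 ≈ -10816.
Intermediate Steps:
d(g) = -160/3 + g/3 (d(g) = 1 + (g - 163)/3 = 1 + (-163 + g)/3 = 1 + (-163/3 + g/3) = -160/3 + g/3)
t = 10816 (t = (2 + 102)² = 104² = 10816)
f = -1/425396 (f = 1/((-160/3 + (⅓)*358) - 425462) = 1/((-160/3 + 358/3) - 425462) = 1/(66 - 425462) = 1/(-425396) = -1/425396 ≈ -2.3507e-6)
f - t = -1/425396 - 1*10816 = -1/425396 - 10816 = -4601083137/425396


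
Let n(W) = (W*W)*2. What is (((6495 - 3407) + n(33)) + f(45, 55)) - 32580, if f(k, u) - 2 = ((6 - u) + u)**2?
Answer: -27276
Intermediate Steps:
f(k, u) = 38 (f(k, u) = 2 + ((6 - u) + u)**2 = 2 + 6**2 = 2 + 36 = 38)
n(W) = 2*W**2 (n(W) = W**2*2 = 2*W**2)
(((6495 - 3407) + n(33)) + f(45, 55)) - 32580 = (((6495 - 3407) + 2*33**2) + 38) - 32580 = ((3088 + 2*1089) + 38) - 32580 = ((3088 + 2178) + 38) - 32580 = (5266 + 38) - 32580 = 5304 - 32580 = -27276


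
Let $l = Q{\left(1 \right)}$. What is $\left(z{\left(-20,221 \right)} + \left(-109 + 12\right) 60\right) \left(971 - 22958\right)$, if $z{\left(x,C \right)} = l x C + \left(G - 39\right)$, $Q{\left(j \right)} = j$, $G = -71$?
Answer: $227565450$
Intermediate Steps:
$l = 1$
$z{\left(x,C \right)} = -110 + C x$ ($z{\left(x,C \right)} = 1 x C - 110 = x C - 110 = C x - 110 = -110 + C x$)
$\left(z{\left(-20,221 \right)} + \left(-109 + 12\right) 60\right) \left(971 - 22958\right) = \left(\left(-110 + 221 \left(-20\right)\right) + \left(-109 + 12\right) 60\right) \left(971 - 22958\right) = \left(\left(-110 - 4420\right) - 5820\right) \left(-21987\right) = \left(-4530 - 5820\right) \left(-21987\right) = \left(-10350\right) \left(-21987\right) = 227565450$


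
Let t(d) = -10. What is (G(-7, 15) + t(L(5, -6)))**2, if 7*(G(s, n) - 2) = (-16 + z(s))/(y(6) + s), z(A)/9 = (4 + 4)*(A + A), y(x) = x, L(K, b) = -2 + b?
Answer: 937024/49 ≈ 19123.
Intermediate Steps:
z(A) = 144*A (z(A) = 9*((4 + 4)*(A + A)) = 9*(8*(2*A)) = 9*(16*A) = 144*A)
G(s, n) = 2 + (-16 + 144*s)/(7*(6 + s)) (G(s, n) = 2 + ((-16 + 144*s)/(6 + s))/7 = 2 + (-16 + 144*s)/(7*(6 + s)))
(G(-7, 15) + t(L(5, -6)))**2 = (2*(34 + 79*(-7))/(7*(6 - 7)) - 10)**2 = ((2/7)*(34 - 553)/(-1) - 10)**2 = ((2/7)*(-1)*(-519) - 10)**2 = (1038/7 - 10)**2 = (968/7)**2 = 937024/49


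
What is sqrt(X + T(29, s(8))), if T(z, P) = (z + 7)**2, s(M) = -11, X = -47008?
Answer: 4*I*sqrt(2857) ≈ 213.8*I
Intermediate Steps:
T(z, P) = (7 + z)**2
sqrt(X + T(29, s(8))) = sqrt(-47008 + (7 + 29)**2) = sqrt(-47008 + 36**2) = sqrt(-47008 + 1296) = sqrt(-45712) = 4*I*sqrt(2857)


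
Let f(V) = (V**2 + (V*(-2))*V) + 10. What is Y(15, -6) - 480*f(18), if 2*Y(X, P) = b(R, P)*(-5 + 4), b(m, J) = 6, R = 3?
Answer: 150717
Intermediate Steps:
Y(X, P) = -3 (Y(X, P) = (6*(-5 + 4))/2 = (6*(-1))/2 = (1/2)*(-6) = -3)
f(V) = 10 - V**2 (f(V) = (V**2 + (-2*V)*V) + 10 = (V**2 - 2*V**2) + 10 = -V**2 + 10 = 10 - V**2)
Y(15, -6) - 480*f(18) = -3 - 480*(10 - 1*18**2) = -3 - 480*(10 - 1*324) = -3 - 480*(10 - 324) = -3 - 480*(-314) = -3 + 150720 = 150717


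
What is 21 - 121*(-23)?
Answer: 2804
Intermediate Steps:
21 - 121*(-23) = 21 + 2783 = 2804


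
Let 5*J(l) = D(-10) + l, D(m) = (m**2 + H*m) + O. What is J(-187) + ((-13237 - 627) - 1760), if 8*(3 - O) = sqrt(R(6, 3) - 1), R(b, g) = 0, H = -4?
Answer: -78164/5 - I/40 ≈ -15633.0 - 0.025*I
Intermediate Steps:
O = 3 - I/8 (O = 3 - sqrt(0 - 1)/8 = 3 - I/8 ≈ 3.0 - 0.125*I)
D(m) = 3 + m**2 - 4*m - I/8 (D(m) = (m**2 - 4*m) + (3 - I/8) = 3 + m**2 - 4*m - I/8)
J(l) = 143/5 - I/40 + l/5 (J(l) = ((3 + (-10)**2 - 4*(-10) - I/8) + l)/5 = ((3 + 100 + 40 - I/8) + l)/5 = ((143 - I/8) + l)/5 = (143 + l - I/8)/5 = 143/5 - I/40 + l/5)
J(-187) + ((-13237 - 627) - 1760) = (143/5 - I/40 + (1/5)*(-187)) + ((-13237 - 627) - 1760) = (143/5 - I/40 - 187/5) + (-13864 - 1760) = (-44/5 - I/40) - 15624 = -78164/5 - I/40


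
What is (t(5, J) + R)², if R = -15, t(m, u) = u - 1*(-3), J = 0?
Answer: 144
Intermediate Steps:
t(m, u) = 3 + u (t(m, u) = u + 3 = 3 + u)
(t(5, J) + R)² = ((3 + 0) - 15)² = (3 - 15)² = (-12)² = 144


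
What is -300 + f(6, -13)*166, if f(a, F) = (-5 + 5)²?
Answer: -300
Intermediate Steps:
f(a, F) = 0 (f(a, F) = 0² = 0)
-300 + f(6, -13)*166 = -300 + 0*166 = -300 + 0 = -300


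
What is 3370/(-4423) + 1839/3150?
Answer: -827201/4644150 ≈ -0.17812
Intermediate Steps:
3370/(-4423) + 1839/3150 = 3370*(-1/4423) + 1839*(1/3150) = -3370/4423 + 613/1050 = -827201/4644150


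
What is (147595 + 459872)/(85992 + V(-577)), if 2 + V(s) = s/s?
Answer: 607467/85991 ≈ 7.0643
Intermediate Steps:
V(s) = -1 (V(s) = -2 + s/s = -2 + 1 = -1)
(147595 + 459872)/(85992 + V(-577)) = (147595 + 459872)/(85992 - 1) = 607467/85991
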